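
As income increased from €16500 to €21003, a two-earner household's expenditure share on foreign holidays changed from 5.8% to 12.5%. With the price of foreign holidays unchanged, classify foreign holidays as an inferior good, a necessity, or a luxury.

luxury

The budget share rises as income rises, so η > 1.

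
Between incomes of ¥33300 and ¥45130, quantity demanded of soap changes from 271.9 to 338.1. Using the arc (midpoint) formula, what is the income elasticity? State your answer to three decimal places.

ΔQ = 338.1 − 271.9 = 66.2; midpoint Q̄ = (271.9 + 338.1)/2 = 305.
ΔI = 45130 − 33300 = 11830; midpoint Ī = (33300 + 45130)/2 = 39215.
η = (ΔQ/Q̄) ÷ (ΔI/Ī) = (66.2/305) ÷ (11830/39215) = 0.719.

0.719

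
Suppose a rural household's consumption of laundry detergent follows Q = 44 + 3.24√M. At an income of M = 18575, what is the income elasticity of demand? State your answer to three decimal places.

At M = 18575: Q = 485.580.
dQ/dM = 3.24/(2√M) = 0.0118864 at this income.
η = (dQ/dM)·(M/Q) = 0.0118864 × (18575/485.580) = 0.455.

0.455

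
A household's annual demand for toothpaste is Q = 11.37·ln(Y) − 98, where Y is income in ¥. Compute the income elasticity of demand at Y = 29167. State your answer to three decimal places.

At Y = 29167: Q = 18.893.
dQ/dY = 11.37/Y = 0.000389824 at this income.
η = (dQ/dY)·(Y/Q) = 0.000389824 × (29167/18.893) = 0.602.

0.602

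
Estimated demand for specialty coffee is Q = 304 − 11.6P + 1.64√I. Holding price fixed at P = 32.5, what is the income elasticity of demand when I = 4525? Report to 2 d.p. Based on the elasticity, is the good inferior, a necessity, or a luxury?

At P = 32.5, I = 4525: Q = 37.320.
Holding P constant, ∂Q/∂I = 1.64/(2√I) = 0.01219.
η_I = (∂Q/∂I)·(I/Q) = 0.01219 × (4525/37.320) = 1.48.
Since η > 1, this is a luxury.

1.48 (luxury)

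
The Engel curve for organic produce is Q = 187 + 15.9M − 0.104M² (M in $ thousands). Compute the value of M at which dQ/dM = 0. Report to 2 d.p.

dQ/dM = 15.9 − 0.208M.
The good is inferior where dQ/dM < 0. Setting dQ/dM = 0 gives M = 15.9 / 0.208 = 76.44.

76.44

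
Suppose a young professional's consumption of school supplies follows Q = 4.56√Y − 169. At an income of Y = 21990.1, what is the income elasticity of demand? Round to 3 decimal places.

0.667

At Y = 21990.1: Q = 507.205.
dQ/dY = 4.56/(2√Y) = 0.0153752 at this income.
η = (dQ/dY)·(Y/Q) = 0.0153752 × (21990.1/507.205) = 0.667.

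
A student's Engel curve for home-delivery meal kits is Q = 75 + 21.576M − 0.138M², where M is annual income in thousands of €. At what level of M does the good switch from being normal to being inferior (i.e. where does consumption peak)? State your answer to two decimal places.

78.17

dQ/dM = 21.576 − 0.276M.
The good is inferior where dQ/dM < 0. Setting dQ/dM = 0 gives M = 21.576 / 0.276 = 78.17.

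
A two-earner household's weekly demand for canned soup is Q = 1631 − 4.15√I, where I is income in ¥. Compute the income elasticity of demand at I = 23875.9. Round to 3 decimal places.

-0.324

At I = 23875.9: Q = 989.749.
dQ/dI = -4.15/(2√I) = -0.0134288 at this income.
η = (dQ/dI)·(I/Q) = -0.0134288 × (23875.9/989.749) = -0.324.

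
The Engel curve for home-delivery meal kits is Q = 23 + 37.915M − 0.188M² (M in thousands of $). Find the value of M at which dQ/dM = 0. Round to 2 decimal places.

100.84

dQ/dM = 37.915 − 0.376M.
The good is inferior where dQ/dM < 0. Setting dQ/dM = 0 gives M = 37.915 / 0.376 = 100.84.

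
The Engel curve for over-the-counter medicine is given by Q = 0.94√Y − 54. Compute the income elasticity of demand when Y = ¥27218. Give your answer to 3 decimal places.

0.767

At Y = 27218: Q = 101.080.
dQ/dY = 0.94/(2√Y) = 0.00284885 at this income.
η = (dQ/dY)·(Y/Q) = 0.00284885 × (27218/101.080) = 0.767.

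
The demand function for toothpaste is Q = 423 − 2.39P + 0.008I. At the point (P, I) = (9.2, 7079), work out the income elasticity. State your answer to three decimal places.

0.124

At P = 9.2, I = 7079: Q = 457.644.
Holding P constant, ∂Q/∂I = 0.008.
η_I = (∂Q/∂I)·(I/Q) = 0.008 × (7079/457.644) = 0.124.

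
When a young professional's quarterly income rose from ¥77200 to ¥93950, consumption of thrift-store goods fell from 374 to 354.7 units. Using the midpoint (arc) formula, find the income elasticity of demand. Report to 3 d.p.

-0.271

ΔQ = 354.7 − 374 = -19.3; midpoint Q̄ = (374 + 354.7)/2 = 364.35.
ΔI = 93950 − 77200 = 16750; midpoint Ī = (77200 + 93950)/2 = 85575.
η = (ΔQ/Q̄) ÷ (ΔI/Ī) = (-19.3/364.35) ÷ (16750/85575) = -0.271.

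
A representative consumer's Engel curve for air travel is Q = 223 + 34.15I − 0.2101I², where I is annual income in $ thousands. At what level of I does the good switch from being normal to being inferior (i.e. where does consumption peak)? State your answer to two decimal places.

dQ/dI = 34.15 − 0.4202I.
The good is inferior where dQ/dI < 0. Setting dQ/dI = 0 gives I = 34.15 / 0.4202 = 81.27.

81.27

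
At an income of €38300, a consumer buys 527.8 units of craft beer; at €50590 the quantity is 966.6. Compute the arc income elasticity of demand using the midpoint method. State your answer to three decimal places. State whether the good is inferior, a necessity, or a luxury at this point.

2.124 (luxury)

ΔQ = 966.6 − 527.8 = 438.8; midpoint Q̄ = (527.8 + 966.6)/2 = 747.2.
ΔI = 50590 − 38300 = 12290; midpoint Ī = (38300 + 50590)/2 = 44445.
η = (ΔQ/Q̄) ÷ (ΔI/Ī) = (438.8/747.2) ÷ (12290/44445) = 2.124.
η > 1 ⇒ luxury.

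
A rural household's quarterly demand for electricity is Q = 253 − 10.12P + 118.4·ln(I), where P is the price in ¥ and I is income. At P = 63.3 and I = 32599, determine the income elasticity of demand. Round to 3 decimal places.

0.140

At P = 63.3, I = 32599: Q = 842.821.
Holding P constant, ∂Q/∂I = 118.4/I = 0.00363201.
η_I = (∂Q/∂I)·(I/Q) = 0.00363201 × (32599/842.821) = 0.140.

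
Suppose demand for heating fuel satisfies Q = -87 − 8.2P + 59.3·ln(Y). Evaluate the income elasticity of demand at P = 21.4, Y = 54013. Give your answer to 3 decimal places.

0.155

At P = 21.4, Y = 54013: Q = 383.711.
Holding P constant, ∂Q/∂Y = 59.3/Y = 0.00109788.
η_Y = (∂Q/∂Y)·(Y/Q) = 0.00109788 × (54013/383.711) = 0.155.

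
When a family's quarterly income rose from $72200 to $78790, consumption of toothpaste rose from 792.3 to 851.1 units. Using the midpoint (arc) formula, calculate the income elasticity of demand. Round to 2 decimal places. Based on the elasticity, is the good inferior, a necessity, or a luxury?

0.82 (necessity)

ΔQ = 851.1 − 792.3 = 58.8; midpoint Q̄ = (792.3 + 851.1)/2 = 821.7.
ΔI = 78790 − 72200 = 6590; midpoint Ī = (72200 + 78790)/2 = 75495.
η = (ΔQ/Q̄) ÷ (ΔI/Ī) = (58.8/821.7) ÷ (6590/75495) = 0.82.
0 < η < 1 ⇒ necessity.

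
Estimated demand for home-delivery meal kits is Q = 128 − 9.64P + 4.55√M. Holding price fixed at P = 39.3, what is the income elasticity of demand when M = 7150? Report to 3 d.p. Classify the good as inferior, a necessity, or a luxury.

1.437 (luxury)

At P = 39.3, M = 7150: Q = 133.885.
Holding P constant, ∂Q/∂M = 4.55/(2√M) = 0.0269047.
η_M = (∂Q/∂M)·(M/Q) = 0.0269047 × (7150/133.885) = 1.437.
Since η > 1, this is a luxury.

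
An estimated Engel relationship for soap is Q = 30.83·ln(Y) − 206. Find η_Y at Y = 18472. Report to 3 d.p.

At Y = 18472: Q = 96.874.
dQ/dY = 30.83/Y = 0.00166901 at this income.
η = (dQ/dY)·(Y/Q) = 0.00166901 × (18472/96.874) = 0.318.

0.318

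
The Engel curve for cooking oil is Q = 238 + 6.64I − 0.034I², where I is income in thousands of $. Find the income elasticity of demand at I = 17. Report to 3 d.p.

0.273

At I = 17: Q = 341.0540.
dQ/dI = 6.64 − 0.068I = 5.48400.
η = (dQ/dI)·(I/Q) = 5.48400 × (17/341.0540) = 0.273.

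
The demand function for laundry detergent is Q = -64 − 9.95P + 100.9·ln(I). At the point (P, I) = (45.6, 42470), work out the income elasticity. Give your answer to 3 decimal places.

At P = 45.6, I = 42470: Q = 557.526.
Holding P constant, ∂Q/∂I = 100.9/I = 0.00237579.
η_I = (∂Q/∂I)·(I/Q) = 0.00237579 × (42470/557.526) = 0.181.

0.181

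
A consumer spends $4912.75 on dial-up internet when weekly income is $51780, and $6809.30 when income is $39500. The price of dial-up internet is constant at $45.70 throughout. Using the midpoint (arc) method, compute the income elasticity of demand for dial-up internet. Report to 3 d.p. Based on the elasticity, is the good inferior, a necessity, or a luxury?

With a constant price, Q₁ = 4912.75/45.70 = 107.500 and Q₂ = 6809.30/45.70 = 149.000 (equivalently, work directly with expenditure since P cancels).
Midpoint %ΔQ = (6809.30 − 4912.75)/5861.03 = 0.32359; midpoint %ΔI = (39500 − 51780)/45640 = -0.26906.
η = 0.32359 / -0.26906 = -1.203.
η < 0 ⇒ inferior good.

-1.203 (inferior good)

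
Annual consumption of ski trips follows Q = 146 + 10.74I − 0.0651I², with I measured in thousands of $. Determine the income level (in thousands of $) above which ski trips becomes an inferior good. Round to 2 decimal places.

82.49

dQ/dI = 10.74 − 0.1302I.
The good is inferior where dQ/dI < 0. Setting dQ/dI = 0 gives I = 10.74 / 0.1302 = 82.49.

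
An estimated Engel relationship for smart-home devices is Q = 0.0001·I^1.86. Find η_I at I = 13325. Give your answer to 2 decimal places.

1.86

For Q = A·I^β the income elasticity is constant and equal to β.
Here β = 1.86, so η = 1.86.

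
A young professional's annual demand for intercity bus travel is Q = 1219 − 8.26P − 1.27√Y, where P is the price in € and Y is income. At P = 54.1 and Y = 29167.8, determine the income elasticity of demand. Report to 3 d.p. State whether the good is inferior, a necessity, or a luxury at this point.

-0.195 (inferior good)

At P = 54.1, Y = 29167.8: Q = 555.236.
Holding P constant, ∂Q/∂Y = -1.27/(2√Y) = -0.00371811.
η_Y = (∂Q/∂Y)·(Y/Q) = -0.00371811 × (29167.8/555.236) = -0.195.
Since η < 0, this is an inferior good.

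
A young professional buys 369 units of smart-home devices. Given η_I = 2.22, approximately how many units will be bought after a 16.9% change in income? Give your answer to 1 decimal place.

%ΔQ ≈ η × %ΔI = 2.22 × 16.9% = 37.518%.
New Q ≈ 369 × (1 + 0.37518) = 507.4.

507.4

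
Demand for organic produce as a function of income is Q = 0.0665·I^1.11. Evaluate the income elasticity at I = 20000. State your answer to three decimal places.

For Q = A·I^β the income elasticity is constant and equal to β.
Here β = 1.11, so η = 1.110.

1.110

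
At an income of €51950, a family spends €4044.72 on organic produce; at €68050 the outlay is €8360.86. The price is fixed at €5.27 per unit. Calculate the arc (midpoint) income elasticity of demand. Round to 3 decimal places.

2.593

With a constant price, Q₁ = 4044.72/5.27 = 767.499 and Q₂ = 8360.86/5.27 = 1586.501 (equivalently, work directly with expenditure since P cancels).
Midpoint %ΔQ = (8360.86 − 4044.72)/6202.79 = 0.69584; midpoint %ΔI = (68050 − 51950)/60000 = 0.26833.
η = 0.69584 / 0.26833 = 2.593.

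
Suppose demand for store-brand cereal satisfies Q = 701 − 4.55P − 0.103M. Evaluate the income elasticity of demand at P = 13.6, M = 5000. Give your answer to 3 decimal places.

-4.149

At P = 13.6, M = 5000: Q = 124.120.
Holding P constant, ∂Q/∂M = −0.103.
η_M = (∂Q/∂M)·(M/Q) = -0.103 × (5000/124.120) = -4.149.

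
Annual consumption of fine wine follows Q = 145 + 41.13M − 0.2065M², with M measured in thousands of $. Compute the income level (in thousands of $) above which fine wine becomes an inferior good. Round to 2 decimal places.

dQ/dM = 41.13 − 0.413M.
The good is inferior where dQ/dM < 0. Setting dQ/dM = 0 gives M = 41.13 / 0.413 = 99.59.

99.59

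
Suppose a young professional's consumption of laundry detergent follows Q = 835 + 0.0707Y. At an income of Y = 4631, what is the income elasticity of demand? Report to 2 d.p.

0.28

At Y = 4631: Q = 1162.412.
dQ/dY = 0.0707.
η = (dQ/dY)·(Y/Q) = 0.0707 × (4631/1162.412) = 0.28.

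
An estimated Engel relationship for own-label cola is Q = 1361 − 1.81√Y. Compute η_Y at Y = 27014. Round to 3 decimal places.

At Y = 27014: Q = 1063.510.
dQ/dY = -1.81/(2√Y) = -0.00550623 at this income.
η = (dQ/dY)·(Y/Q) = -0.00550623 × (27014/1063.510) = -0.140.

-0.140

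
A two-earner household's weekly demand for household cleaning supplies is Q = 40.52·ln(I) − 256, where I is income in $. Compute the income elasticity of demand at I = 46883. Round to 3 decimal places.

At I = 46883: Q = 179.809.
dQ/dI = 40.52/I = 0.000864279 at this income.
η = (dQ/dI)·(I/Q) = 0.000864279 × (46883/179.809) = 0.225.

0.225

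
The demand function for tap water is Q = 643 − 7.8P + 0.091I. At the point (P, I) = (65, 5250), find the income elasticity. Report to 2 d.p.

0.78

At P = 65, I = 5250: Q = 613.750.
Holding P constant, ∂Q/∂I = 0.091.
η_I = (∂Q/∂I)·(I/Q) = 0.091 × (5250/613.750) = 0.78.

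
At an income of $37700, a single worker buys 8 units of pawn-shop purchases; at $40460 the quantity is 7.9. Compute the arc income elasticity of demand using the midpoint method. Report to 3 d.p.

-0.178

ΔQ = 7.9 − 8 = -0.1; midpoint Q̄ = (8 + 7.9)/2 = 7.95.
ΔI = 40460 − 37700 = 2760; midpoint Ī = (37700 + 40460)/2 = 39080.
η = (ΔQ/Q̄) ÷ (ΔI/Ī) = (-0.1/7.95) ÷ (2760/39080) = -0.178.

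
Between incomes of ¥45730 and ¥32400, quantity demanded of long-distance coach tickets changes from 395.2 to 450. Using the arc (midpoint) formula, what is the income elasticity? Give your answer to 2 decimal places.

-0.38

ΔQ = 450 − 395.2 = 54.8; midpoint Q̄ = (395.2 + 450)/2 = 422.6.
ΔI = 32400 − 45730 = -13330; midpoint Ī = (45730 + 32400)/2 = 39065.
η = (ΔQ/Q̄) ÷ (ΔI/Ī) = (54.8/422.6) ÷ (-13330/39065) = -0.38.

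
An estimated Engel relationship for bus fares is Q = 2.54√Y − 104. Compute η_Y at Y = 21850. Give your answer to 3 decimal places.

0.692

At Y = 21850: Q = 271.456.
dQ/dY = 2.54/(2√Y) = 0.00859168 at this income.
η = (dQ/dY)·(Y/Q) = 0.00859168 × (21850/271.456) = 0.692.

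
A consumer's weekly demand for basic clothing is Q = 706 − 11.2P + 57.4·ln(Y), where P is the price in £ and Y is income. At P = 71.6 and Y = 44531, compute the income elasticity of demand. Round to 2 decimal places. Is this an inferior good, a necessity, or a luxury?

0.11 (necessity)

At P = 71.6, Y = 44531: Q = 518.486.
Holding P constant, ∂Q/∂Y = 57.4/Y = 0.00128899.
η_Y = (∂Q/∂Y)·(Y/Q) = 0.00128899 × (44531/518.486) = 0.11.
Since 0 < η < 1, this is a necessity.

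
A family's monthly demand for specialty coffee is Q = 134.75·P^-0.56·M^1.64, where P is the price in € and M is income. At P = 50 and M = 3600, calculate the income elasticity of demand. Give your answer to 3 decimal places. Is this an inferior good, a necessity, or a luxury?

For a multiplicative demand Q = A·P^α·M^β, the income elasticity is β everywhere.
Here β = 1.64, so η = 1.640.
Since η > 1, this is a luxury.

1.640 (luxury)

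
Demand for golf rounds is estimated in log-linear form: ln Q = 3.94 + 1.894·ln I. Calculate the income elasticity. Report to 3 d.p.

1.894

In a log-linear demand, the coefficient on ln I is the income elasticity.
So η = 1.894.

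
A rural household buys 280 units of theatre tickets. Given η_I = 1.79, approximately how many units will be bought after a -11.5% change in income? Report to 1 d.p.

222.4

%ΔQ ≈ η × %ΔI = 1.79 × (-11.5%) = -20.585%.
New Q ≈ 280 × (1 − 0.20585) = 222.4.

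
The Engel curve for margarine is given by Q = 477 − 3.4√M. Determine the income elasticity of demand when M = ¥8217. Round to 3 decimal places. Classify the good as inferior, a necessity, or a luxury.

-0.913 (inferior good)

At M = 8217: Q = 168.798.
dQ/dM = -3.4/(2√M) = -0.0187539 at this income.
η = (dQ/dM)·(M/Q) = -0.0187539 × (8217/168.798) = -0.913.
Since η < 0, the good is an inferior good.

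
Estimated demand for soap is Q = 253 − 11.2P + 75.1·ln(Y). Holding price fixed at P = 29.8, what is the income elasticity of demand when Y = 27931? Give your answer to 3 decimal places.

At P = 29.8, Y = 27931: Q = 688.076.
Holding P constant, ∂Q/∂Y = 75.1/Y = 0.00268877.
η_Y = (∂Q/∂Y)·(Y/Q) = 0.00268877 × (27931/688.076) = 0.109.

0.109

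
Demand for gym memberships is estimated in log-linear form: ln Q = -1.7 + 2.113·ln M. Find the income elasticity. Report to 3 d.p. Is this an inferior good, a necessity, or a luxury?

In a log-linear demand, the coefficient on ln M is the income elasticity.
So η = 2.113.
η > 1 ⇒ luxury.

2.113 (luxury)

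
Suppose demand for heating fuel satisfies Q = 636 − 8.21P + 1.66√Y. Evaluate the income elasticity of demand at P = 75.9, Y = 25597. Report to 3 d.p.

0.477

At P = 75.9, Y = 25597: Q = 278.445.
Holding P constant, ∂Q/∂Y = 1.66/(2√Y) = 0.0051878.
η_Y = (∂Q/∂Y)·(Y/Q) = 0.0051878 × (25597/278.445) = 0.477.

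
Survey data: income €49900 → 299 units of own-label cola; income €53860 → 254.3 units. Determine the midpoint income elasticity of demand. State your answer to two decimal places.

-2.12

ΔQ = 254.3 − 299 = -44.7; midpoint Q̄ = (299 + 254.3)/2 = 276.65.
ΔI = 53860 − 49900 = 3960; midpoint Ī = (49900 + 53860)/2 = 51880.
η = (ΔQ/Q̄) ÷ (ΔI/Ī) = (-44.7/276.65) ÷ (3960/51880) = -2.12.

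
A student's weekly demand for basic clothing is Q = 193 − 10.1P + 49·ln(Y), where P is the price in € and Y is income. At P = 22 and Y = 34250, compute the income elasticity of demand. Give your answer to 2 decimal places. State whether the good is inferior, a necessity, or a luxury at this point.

At P = 22, Y = 34250: Q = 482.431.
Holding P constant, ∂Q/∂Y = 49/Y = 0.00143066.
η_Y = (∂Q/∂Y)·(Y/Q) = 0.00143066 × (34250/482.431) = 0.10.
Since 0 < η < 1, this is a necessity.

0.10 (necessity)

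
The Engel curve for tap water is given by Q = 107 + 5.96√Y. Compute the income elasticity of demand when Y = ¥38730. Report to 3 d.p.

At Y = 38730: Q = 1279.924.
dQ/dY = 5.96/(2√Y) = 0.0151423 at this income.
η = (dQ/dY)·(Y/Q) = 0.0151423 × (38730/1279.924) = 0.458.

0.458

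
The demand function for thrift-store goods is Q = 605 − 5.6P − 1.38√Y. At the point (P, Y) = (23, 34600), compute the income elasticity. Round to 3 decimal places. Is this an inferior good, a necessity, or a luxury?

At P = 23, Y = 34600: Q = 219.505.
Holding P constant, ∂Q/∂Y = -1.38/(2√Y) = -0.00370946.
η_Y = (∂Q/∂Y)·(Y/Q) = -0.00370946 × (34600/219.505) = -0.585.
Since η < 0, this is an inferior good.

-0.585 (inferior good)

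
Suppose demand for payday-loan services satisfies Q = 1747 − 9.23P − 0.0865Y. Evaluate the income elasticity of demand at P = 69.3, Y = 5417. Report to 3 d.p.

-0.734

At P = 69.3, Y = 5417: Q = 638.790.
Holding P constant, ∂Q/∂Y = −0.0865.
η_Y = (∂Q/∂Y)·(Y/Q) = -0.0865 × (5417/638.790) = -0.734.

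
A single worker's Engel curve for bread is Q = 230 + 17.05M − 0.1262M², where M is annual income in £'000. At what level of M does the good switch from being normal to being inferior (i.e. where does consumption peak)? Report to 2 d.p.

67.55

dQ/dM = 17.05 − 0.2524M.
The good is inferior where dQ/dM < 0. Setting dQ/dM = 0 gives M = 17.05 / 0.2524 = 67.55.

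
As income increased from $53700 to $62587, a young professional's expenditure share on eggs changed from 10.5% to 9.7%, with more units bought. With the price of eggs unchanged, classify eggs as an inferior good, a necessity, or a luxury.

necessity

Quantity rises but the budget share falls as income rises, so 0 < η < 1.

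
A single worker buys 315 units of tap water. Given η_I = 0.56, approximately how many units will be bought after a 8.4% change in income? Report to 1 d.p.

329.8

%ΔQ ≈ η × %ΔI = 0.56 × 8.4% = 4.704%.
New Q ≈ 315 × (1 + 0.04704) = 329.8.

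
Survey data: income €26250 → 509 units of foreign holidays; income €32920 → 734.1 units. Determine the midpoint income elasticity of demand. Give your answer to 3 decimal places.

1.606

ΔQ = 734.1 − 509 = 225.1; midpoint Q̄ = (509 + 734.1)/2 = 621.55.
ΔI = 32920 − 26250 = 6670; midpoint Ī = (26250 + 32920)/2 = 29585.
η = (ΔQ/Q̄) ÷ (ΔI/Ī) = (225.1/621.55) ÷ (6670/29585) = 1.606.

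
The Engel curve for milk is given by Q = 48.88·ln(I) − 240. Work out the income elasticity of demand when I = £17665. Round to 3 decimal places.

At I = 17665: Q = 238.014.
dQ/dI = 48.88/I = 0.00276705 at this income.
η = (dQ/dI)·(I/Q) = 0.00276705 × (17665/238.014) = 0.205.

0.205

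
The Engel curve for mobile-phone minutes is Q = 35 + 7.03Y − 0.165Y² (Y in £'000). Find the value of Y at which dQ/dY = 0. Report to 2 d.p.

dQ/dY = 7.03 − 0.33Y.
The good is inferior where dQ/dY < 0. Setting dQ/dY = 0 gives Y = 7.03 / 0.33 = 21.30.

21.30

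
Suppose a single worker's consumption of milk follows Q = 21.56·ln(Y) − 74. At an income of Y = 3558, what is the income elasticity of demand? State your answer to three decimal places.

At Y = 3558: Q = 102.295.
dQ/dY = 21.56/Y = 0.00605958 at this income.
η = (dQ/dY)·(Y/Q) = 0.00605958 × (3558/102.295) = 0.211.

0.211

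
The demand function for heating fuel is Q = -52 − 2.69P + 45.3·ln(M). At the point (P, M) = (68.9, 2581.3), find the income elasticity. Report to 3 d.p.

0.382

At P = 68.9, M = 2581.3: Q = 118.538.
Holding P constant, ∂Q/∂M = 45.3/M = 0.0175493.
η_M = (∂Q/∂M)·(M/Q) = 0.0175493 × (2581.3/118.538) = 0.382.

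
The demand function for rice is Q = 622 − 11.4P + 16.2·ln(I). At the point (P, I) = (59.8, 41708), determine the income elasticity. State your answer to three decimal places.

At P = 59.8, I = 41708: Q = 112.623.
Holding P constant, ∂Q/∂I = 16.2/I = 0.000388415.
η_I = (∂Q/∂I)·(I/Q) = 0.000388415 × (41708/112.623) = 0.144.

0.144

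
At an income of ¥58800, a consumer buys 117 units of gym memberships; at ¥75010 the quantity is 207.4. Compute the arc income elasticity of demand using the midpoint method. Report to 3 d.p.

ΔQ = 207.4 − 117 = 90.4; midpoint Q̄ = (117 + 207.4)/2 = 162.2.
ΔI = 75010 − 58800 = 16210; midpoint Ī = (58800 + 75010)/2 = 66905.
η = (ΔQ/Q̄) ÷ (ΔI/Ī) = (90.4/162.2) ÷ (16210/66905) = 2.300.

2.300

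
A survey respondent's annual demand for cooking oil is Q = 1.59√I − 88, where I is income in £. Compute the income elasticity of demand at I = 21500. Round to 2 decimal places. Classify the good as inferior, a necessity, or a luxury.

At I = 21500: Q = 145.140.
dQ/dI = 1.59/(2√I) = 0.00542185 at this income.
η = (dQ/dI)·(I/Q) = 0.00542185 × (21500/145.140) = 0.80.
Since 0 < η < 1, the good is a necessity.

0.80 (necessity)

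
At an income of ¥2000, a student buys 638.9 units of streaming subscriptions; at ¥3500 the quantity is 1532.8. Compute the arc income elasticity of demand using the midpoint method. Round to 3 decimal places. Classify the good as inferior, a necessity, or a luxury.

ΔQ = 1532.8 − 638.9 = 893.9; midpoint Q̄ = (638.9 + 1532.8)/2 = 1085.85.
ΔI = 3500 − 2000 = 1500; midpoint Ī = (2000 + 3500)/2 = 2750.
η = (ΔQ/Q̄) ÷ (ΔI/Ī) = (893.9/1085.85) ÷ (1500/2750) = 1.509.
η > 1 ⇒ luxury.

1.509 (luxury)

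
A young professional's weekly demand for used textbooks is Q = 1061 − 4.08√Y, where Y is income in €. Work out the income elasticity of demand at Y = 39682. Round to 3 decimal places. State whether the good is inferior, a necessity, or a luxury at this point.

At Y = 39682: Q = 248.250.
dQ/dY = -4.08/(2√Y) = -0.0102408 at this income.
η = (dQ/dY)·(Y/Q) = -0.0102408 × (39682/248.250) = -1.637.
Since η < 0, the good is an inferior good.

-1.637 (inferior good)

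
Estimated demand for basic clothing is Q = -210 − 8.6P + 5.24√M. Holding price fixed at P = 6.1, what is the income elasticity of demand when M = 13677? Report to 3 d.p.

At P = 6.1, M = 13677: Q = 350.351.
Holding P constant, ∂Q/∂M = 5.24/(2√M) = 0.022403.
η_M = (∂Q/∂M)·(M/Q) = 0.022403 × (13677/350.351) = 0.875.

0.875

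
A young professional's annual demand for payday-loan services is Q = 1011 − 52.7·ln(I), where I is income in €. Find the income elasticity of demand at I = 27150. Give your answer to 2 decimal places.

At I = 27150: Q = 472.979.
dQ/dI = -52.7/I = -0.00194107 at this income.
η = (dQ/dI)·(I/Q) = -0.00194107 × (27150/472.979) = -0.11.

-0.11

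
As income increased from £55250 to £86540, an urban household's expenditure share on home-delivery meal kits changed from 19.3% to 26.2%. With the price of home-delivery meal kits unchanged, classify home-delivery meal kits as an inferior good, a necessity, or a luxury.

The budget share rises as income rises, so η > 1.

luxury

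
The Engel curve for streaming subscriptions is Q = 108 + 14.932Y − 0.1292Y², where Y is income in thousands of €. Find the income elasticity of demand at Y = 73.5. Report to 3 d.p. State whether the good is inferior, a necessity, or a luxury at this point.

-0.588 (inferior good)

At Y = 73.5: Q = 507.5313.
dQ/dY = 14.932 − 0.2584Y = -4.06040.
η = (dQ/dY)·(Y/Q) = -4.06040 × (73.5/507.5313) = -0.588.
η < 0 ⇒ inferior good.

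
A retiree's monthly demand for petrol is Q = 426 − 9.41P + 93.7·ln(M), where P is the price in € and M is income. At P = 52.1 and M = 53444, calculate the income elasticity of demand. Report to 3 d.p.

0.098

At P = 52.1, M = 53444: Q = 955.794.
Holding P constant, ∂Q/∂M = 93.7/M = 0.00175324.
η_M = (∂Q/∂M)·(M/Q) = 0.00175324 × (53444/955.794) = 0.098.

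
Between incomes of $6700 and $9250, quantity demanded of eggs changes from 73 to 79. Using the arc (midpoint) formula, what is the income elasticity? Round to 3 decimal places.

ΔQ = 79 − 73 = 6; midpoint Q̄ = (73 + 79)/2 = 76.
ΔI = 9250 − 6700 = 2550; midpoint Ī = (6700 + 9250)/2 = 7975.
η = (ΔQ/Q̄) ÷ (ΔI/Ī) = (6/76) ÷ (2550/7975) = 0.247.

0.247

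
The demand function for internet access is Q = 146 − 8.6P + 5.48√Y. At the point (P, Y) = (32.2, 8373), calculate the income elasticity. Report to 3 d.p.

At P = 32.2, Y = 8373: Q = 370.522.
Holding P constant, ∂Q/∂Y = 5.48/(2√Y) = 0.029944.
η_Y = (∂Q/∂Y)·(Y/Q) = 0.029944 × (8373/370.522) = 0.677.

0.677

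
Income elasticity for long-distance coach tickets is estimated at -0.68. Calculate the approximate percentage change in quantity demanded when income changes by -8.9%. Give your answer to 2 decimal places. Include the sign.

6.05%

%ΔQ ≈ η × %ΔI = -0.68 × (-8.9%) = 6.05%.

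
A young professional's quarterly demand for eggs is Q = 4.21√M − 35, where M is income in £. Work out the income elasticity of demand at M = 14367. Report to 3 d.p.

0.537

At M = 14367: Q = 469.621.
dQ/dM = 4.21/(2√M) = 0.0175618 at this income.
η = (dQ/dM)·(M/Q) = 0.0175618 × (14367/469.621) = 0.537.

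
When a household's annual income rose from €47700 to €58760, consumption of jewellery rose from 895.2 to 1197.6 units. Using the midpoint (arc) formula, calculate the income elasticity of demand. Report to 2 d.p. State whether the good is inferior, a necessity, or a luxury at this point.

1.39 (luxury)

ΔQ = 1197.6 − 895.2 = 302.4; midpoint Q̄ = (895.2 + 1197.6)/2 = 1046.4.
ΔI = 58760 − 47700 = 11060; midpoint Ī = (47700 + 58760)/2 = 53230.
η = (ΔQ/Q̄) ÷ (ΔI/Ī) = (302.4/1046.4) ÷ (11060/53230) = 1.39.
η > 1 ⇒ luxury.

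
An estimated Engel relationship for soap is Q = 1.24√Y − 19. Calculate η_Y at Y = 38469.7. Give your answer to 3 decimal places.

0.542

At Y = 38469.7: Q = 224.210.
dQ/dY = 1.24/(2√Y) = 0.00316106 at this income.
η = (dQ/dY)·(Y/Q) = 0.00316106 × (38469.7/224.210) = 0.542.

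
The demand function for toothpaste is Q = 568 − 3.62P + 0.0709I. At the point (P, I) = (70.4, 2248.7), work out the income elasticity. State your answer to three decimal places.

0.337

At P = 70.4, I = 2248.7: Q = 472.585.
Holding P constant, ∂Q/∂I = 0.0709.
η_I = (∂Q/∂I)·(I/Q) = 0.0709 × (2248.7/472.585) = 0.337.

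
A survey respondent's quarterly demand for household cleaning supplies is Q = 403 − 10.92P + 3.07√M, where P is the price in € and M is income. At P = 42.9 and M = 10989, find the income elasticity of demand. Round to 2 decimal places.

At P = 42.9, M = 10989: Q = 256.355.
Holding P constant, ∂Q/∂M = 3.07/(2√M) = 0.014643.
η_M = (∂Q/∂M)·(M/Q) = 0.014643 × (10989/256.355) = 0.63.

0.63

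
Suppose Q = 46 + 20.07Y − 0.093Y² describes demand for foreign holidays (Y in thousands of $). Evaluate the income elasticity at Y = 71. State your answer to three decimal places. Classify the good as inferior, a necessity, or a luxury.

0.486 (necessity)

At Y = 71: Q = 1002.1570.
dQ/dY = 20.07 − 0.186Y = 6.86400.
η = (dQ/dY)·(Y/Q) = 6.86400 × (71/1002.1570) = 0.486.
0 < η < 1 ⇒ necessity.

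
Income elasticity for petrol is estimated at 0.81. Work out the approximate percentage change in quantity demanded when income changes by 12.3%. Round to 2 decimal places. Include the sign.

%ΔQ ≈ η × %ΔI = 0.81 × 12.3% = 9.96%.

9.96%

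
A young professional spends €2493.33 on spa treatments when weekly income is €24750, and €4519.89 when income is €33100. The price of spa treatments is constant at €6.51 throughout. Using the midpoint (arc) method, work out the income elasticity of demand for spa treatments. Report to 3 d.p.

2.002

With a constant price, Q₁ = 2493.33/6.51 = 383.000 and Q₂ = 4519.89/6.51 = 694.300 (equivalently, work directly with expenditure since P cancels).
Midpoint %ΔQ = (4519.89 − 2493.33)/3506.61 = 0.57793; midpoint %ΔI = (33100 − 24750)/28925 = 0.28868.
η = 0.57793 / 0.28868 = 2.002.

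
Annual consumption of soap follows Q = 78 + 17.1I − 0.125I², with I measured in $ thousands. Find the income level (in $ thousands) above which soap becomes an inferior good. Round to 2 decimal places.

dQ/dI = 17.1 − 0.25I.
The good is inferior where dQ/dI < 0. Setting dQ/dI = 0 gives I = 17.1 / 0.25 = 68.40.

68.40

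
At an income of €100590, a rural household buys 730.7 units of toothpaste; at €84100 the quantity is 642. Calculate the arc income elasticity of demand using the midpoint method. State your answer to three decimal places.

ΔQ = 642 − 730.7 = -88.7; midpoint Q̄ = (730.7 + 642)/2 = 686.35.
ΔI = 84100 − 100590 = -16490; midpoint Ī = (100590 + 84100)/2 = 92345.
η = (ΔQ/Q̄) ÷ (ΔI/Ī) = (-88.7/686.35) ÷ (-16490/92345) = 0.724.

0.724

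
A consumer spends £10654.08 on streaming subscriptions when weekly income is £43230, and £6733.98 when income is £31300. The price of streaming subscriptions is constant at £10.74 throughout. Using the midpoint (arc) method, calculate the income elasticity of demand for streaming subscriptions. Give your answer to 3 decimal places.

1.408

With a constant price, Q₁ = 10654.08/10.74 = 992.000 and Q₂ = 6733.98/10.74 = 627.000 (equivalently, work directly with expenditure since P cancels).
Midpoint %ΔQ = (6733.98 − 10654.08)/8694.03 = -0.45090; midpoint %ΔI = (31300 − 43230)/37265 = -0.32014.
η = -0.45090 / -0.32014 = 1.408.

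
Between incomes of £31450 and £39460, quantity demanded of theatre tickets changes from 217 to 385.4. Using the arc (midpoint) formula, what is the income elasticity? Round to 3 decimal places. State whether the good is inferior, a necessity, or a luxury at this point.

2.475 (luxury)

ΔQ = 385.4 − 217 = 168.4; midpoint Q̄ = (217 + 385.4)/2 = 301.2.
ΔI = 39460 − 31450 = 8010; midpoint Ī = (31450 + 39460)/2 = 35455.
η = (ΔQ/Q̄) ÷ (ΔI/Ī) = (168.4/301.2) ÷ (8010/35455) = 2.475.
η > 1 ⇒ luxury.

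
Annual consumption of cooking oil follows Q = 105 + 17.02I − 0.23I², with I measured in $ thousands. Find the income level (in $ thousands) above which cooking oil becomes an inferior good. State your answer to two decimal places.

dQ/dI = 17.02 − 0.46I.
The good is inferior where dQ/dI < 0. Setting dQ/dI = 0 gives I = 17.02 / 0.46 = 37.00.

37.00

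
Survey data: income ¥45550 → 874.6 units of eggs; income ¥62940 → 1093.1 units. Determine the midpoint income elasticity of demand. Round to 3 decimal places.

0.693

ΔQ = 1093.1 − 874.6 = 218.5; midpoint Q̄ = (874.6 + 1093.1)/2 = 983.85.
ΔI = 62940 − 45550 = 17390; midpoint Ī = (45550 + 62940)/2 = 54245.
η = (ΔQ/Q̄) ÷ (ΔI/Ī) = (218.5/983.85) ÷ (17390/54245) = 0.693.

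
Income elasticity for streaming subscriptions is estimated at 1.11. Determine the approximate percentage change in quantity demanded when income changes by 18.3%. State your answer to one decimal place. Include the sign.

20.3%

%ΔQ ≈ η × %ΔI = 1.11 × 18.3% = 20.3%.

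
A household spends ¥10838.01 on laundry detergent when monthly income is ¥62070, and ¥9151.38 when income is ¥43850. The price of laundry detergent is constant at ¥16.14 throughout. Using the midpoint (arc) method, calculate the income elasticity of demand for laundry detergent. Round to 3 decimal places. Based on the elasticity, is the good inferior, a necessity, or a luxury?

0.491 (necessity)

With a constant price, Q₁ = 10838.01/16.14 = 671.500 and Q₂ = 9151.38/16.14 = 567.000 (equivalently, work directly with expenditure since P cancels).
Midpoint %ΔQ = (9151.38 − 10838.01)/9994.70 = -0.16875; midpoint %ΔI = (43850 − 62070)/52960 = -0.34403.
η = -0.16875 / -0.34403 = 0.491.
0 < η < 1 ⇒ necessity.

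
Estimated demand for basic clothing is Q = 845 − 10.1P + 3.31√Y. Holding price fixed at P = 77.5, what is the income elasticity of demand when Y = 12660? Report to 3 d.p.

0.428

At P = 77.5, Y = 12660: Q = 434.680.
Holding P constant, ∂Q/∂Y = 3.31/(2√Y) = 0.0147089.
η_Y = (∂Q/∂Y)·(Y/Q) = 0.0147089 × (12660/434.680) = 0.428.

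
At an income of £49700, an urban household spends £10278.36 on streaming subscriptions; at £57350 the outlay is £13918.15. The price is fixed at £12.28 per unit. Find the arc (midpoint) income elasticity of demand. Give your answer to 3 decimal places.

2.105

With a constant price, Q₁ = 10278.36/12.28 = 837.000 and Q₂ = 13918.15/12.28 = 1133.400 (equivalently, work directly with expenditure since P cancels).
Midpoint %ΔQ = (13918.15 − 10278.36)/12098.26 = 0.30085; midpoint %ΔI = (57350 − 49700)/53525 = 0.14292.
η = 0.30085 / 0.14292 = 2.105.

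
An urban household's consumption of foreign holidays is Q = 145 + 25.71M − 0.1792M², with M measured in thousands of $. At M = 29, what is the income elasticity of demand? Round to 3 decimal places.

0.600

At M = 29: Q = 739.8828.
dQ/dM = 25.71 − 0.3584M = 15.31640.
η = (dQ/dM)·(M/Q) = 15.31640 × (29/739.8828) = 0.600.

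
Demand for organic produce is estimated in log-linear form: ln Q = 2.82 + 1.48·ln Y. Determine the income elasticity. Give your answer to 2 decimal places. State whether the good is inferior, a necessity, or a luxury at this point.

In a log-linear demand, the coefficient on ln Y is the income elasticity.
So η = 1.48.
η > 1 ⇒ luxury.

1.48 (luxury)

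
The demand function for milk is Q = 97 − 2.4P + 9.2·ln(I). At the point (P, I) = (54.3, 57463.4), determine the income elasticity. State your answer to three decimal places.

At P = 54.3, I = 57463.4: Q = 67.502.
Holding P constant, ∂Q/∂I = 9.2/I = 0.000160102.
η_I = (∂Q/∂I)·(I/Q) = 0.000160102 × (57463.4/67.502) = 0.136.

0.136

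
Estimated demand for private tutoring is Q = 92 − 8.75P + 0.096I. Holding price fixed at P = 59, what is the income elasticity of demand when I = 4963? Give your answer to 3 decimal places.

9.128

At P = 59, I = 4963: Q = 52.198.
Holding P constant, ∂Q/∂I = 0.096.
η_I = (∂Q/∂I)·(I/Q) = 0.096 × (4963/52.198) = 9.128.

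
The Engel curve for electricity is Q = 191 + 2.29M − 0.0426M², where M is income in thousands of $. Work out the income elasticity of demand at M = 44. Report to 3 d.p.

-0.307

At M = 44: Q = 209.2864.
dQ/dM = 2.29 − 0.0852M = -1.45880.
η = (dQ/dM)·(M/Q) = -1.45880 × (44/209.2864) = -0.307.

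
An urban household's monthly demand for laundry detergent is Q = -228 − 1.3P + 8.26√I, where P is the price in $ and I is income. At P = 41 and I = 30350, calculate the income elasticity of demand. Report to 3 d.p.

At P = 41, I = 30350: Q = 1157.695.
Holding P constant, ∂Q/∂I = 8.26/(2√I) = 0.0237067.
η_I = (∂Q/∂I)·(I/Q) = 0.0237067 × (30350/1157.695) = 0.621.

0.621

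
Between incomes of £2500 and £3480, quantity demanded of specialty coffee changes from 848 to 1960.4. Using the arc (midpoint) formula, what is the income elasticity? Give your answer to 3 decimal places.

2.417

ΔQ = 1960.4 − 848 = 1112.4; midpoint Q̄ = (848 + 1960.4)/2 = 1404.2.
ΔI = 3480 − 2500 = 980; midpoint Ī = (2500 + 3480)/2 = 2990.
η = (ΔQ/Q̄) ÷ (ΔI/Ī) = (1112.4/1404.2) ÷ (980/2990) = 2.417.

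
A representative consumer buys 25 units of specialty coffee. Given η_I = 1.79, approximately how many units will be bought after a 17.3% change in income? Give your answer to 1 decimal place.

32.7

%ΔQ ≈ η × %ΔI = 1.79 × 17.3% = 30.967%.
New Q ≈ 25 × (1 + 0.30967) = 32.7.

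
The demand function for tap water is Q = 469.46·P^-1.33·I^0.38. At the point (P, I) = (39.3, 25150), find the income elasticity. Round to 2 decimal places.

For a multiplicative demand Q = A·P^α·I^β, the income elasticity is β everywhere.
Here β = 0.38, so η = 0.38.

0.38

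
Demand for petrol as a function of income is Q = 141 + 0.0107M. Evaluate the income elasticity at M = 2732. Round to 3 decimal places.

At M = 2732: Q = 170.232.
dQ/dM = 0.0107.
η = (dQ/dM)·(M/Q) = 0.0107 × (2732/170.232) = 0.172.

0.172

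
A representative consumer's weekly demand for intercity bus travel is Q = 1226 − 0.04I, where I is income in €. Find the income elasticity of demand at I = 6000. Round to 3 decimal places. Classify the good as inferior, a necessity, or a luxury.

-0.243 (inferior good)

At I = 6000: Q = 986.000.
dQ/dI = −0.04.
η = (dQ/dI)·(I/Q) = -0.04 × (6000/986.000) = -0.243.
Since η < 0, the good is an inferior good.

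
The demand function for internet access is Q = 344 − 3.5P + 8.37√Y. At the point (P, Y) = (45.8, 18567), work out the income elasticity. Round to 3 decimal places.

At P = 45.8, Y = 18567: Q = 1324.203.
Holding P constant, ∂Q/∂Y = 8.37/(2√Y) = 0.0307132.
η_Y = (∂Q/∂Y)·(Y/Q) = 0.0307132 × (18567/1324.203) = 0.431.

0.431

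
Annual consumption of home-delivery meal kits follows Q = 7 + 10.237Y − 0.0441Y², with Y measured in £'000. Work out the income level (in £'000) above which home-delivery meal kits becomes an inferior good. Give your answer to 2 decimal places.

dQ/dY = 10.237 − 0.0882Y.
The good is inferior where dQ/dY < 0. Setting dQ/dY = 0 gives Y = 10.237 / 0.0882 = 116.07.

116.07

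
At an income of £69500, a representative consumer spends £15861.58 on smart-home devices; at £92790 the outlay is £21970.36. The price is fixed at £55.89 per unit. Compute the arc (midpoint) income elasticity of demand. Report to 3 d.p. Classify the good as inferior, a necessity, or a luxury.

With a constant price, Q₁ = 15861.58/55.89 = 283.800 and Q₂ = 21970.36/55.89 = 393.100 (equivalently, work directly with expenditure since P cancels).
Midpoint %ΔQ = (21970.36 − 15861.58)/18915.97 = 0.32294; midpoint %ΔI = (92790 − 69500)/81145 = 0.28702.
η = 0.32294 / 0.28702 = 1.125.
η > 1 ⇒ luxury.

1.125 (luxury)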